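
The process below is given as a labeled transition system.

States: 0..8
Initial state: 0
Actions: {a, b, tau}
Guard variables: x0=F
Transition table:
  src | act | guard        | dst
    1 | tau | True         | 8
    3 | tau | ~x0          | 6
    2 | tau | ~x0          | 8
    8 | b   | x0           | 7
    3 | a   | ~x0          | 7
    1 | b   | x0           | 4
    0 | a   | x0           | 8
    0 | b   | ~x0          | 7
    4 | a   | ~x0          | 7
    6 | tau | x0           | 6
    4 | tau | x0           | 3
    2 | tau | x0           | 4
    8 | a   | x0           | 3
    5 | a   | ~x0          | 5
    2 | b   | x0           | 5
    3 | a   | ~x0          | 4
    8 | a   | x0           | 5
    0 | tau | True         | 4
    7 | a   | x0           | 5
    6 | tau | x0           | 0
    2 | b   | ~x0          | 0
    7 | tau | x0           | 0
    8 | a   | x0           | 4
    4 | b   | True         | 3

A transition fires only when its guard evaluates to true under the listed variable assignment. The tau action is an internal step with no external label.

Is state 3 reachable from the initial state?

Answer: REACHABLE

Trace:
11 transition(s) survive guard evaluation.
L0 = {0}
L1 = {4,7}  total {0,4,7}
L2 = {3}  total {0,3,4,7}
L3 = {6}  total {0,3,4,6,7}
R = {0,3,4,6,7}
trace reaching 3: tau·b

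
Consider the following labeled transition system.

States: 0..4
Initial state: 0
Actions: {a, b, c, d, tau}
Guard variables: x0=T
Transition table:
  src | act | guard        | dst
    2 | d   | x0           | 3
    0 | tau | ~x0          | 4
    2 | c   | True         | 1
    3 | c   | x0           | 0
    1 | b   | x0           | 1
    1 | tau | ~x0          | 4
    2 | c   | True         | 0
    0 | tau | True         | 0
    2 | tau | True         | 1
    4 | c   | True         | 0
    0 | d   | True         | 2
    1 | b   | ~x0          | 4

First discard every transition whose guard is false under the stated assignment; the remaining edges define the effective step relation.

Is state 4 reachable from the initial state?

Answer: UNREACHABLE

Working:
9 transition(s) survive guard evaluation.
depth 0: {0}
depth 1: {2}  cumulative {0,2}
depth 2: {1,3}  cumulative {0,1,2,3}
Reach set: {0,1,2,3}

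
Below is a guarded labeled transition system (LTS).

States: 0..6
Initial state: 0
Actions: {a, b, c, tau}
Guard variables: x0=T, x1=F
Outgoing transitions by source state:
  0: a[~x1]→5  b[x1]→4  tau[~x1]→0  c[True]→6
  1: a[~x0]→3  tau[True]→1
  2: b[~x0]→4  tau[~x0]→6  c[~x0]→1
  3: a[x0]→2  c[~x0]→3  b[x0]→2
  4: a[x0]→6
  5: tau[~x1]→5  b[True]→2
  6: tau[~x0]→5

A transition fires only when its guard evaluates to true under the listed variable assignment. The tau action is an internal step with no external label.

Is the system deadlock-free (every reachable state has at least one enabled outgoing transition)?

Answer: DEADLOCK at state 2

Trace:
Reach set: {0,2,5,6}
  0: a→5  c→6  tau→0  [3 out]
  2: ∅  [no exit]
  5: b→2  tau→5  [2 out]
  6: ∅  [no exit]
trace reaching 2: a·b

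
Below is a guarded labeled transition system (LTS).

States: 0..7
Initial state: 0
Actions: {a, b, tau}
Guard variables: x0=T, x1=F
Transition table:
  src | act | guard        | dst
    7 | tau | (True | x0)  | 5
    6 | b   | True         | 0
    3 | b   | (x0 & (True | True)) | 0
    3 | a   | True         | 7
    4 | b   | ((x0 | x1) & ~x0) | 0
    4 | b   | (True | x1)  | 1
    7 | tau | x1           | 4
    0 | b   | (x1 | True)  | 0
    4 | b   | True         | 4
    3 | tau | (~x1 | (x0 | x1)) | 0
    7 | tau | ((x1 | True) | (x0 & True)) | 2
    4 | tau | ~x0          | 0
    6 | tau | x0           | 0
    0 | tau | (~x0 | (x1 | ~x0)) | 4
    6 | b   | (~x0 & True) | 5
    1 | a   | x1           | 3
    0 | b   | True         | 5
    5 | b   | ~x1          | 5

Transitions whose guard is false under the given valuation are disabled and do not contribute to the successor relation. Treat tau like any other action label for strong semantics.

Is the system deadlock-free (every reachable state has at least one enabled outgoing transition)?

Reachable = {0,5}
  0: b→0  b→5  [2 exit(s)]
  5: b→5  [1 exit(s)]

Answer: DEADLOCK-FREE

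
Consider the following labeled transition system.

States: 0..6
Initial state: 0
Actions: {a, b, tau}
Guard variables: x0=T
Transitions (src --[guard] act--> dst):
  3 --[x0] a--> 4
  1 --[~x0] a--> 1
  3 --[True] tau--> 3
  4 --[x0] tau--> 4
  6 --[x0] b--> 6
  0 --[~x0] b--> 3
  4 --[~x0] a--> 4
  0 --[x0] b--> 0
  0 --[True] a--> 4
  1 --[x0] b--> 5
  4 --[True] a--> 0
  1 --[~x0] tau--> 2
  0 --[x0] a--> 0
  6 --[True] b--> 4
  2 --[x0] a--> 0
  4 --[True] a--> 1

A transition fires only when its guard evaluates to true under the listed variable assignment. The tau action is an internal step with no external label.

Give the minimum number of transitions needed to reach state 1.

Layered search for 1:
  depth 0: {0}
  depth 1: {4}
  depth 2: {1}
1 enters at depth 2; path a·a

Answer: 2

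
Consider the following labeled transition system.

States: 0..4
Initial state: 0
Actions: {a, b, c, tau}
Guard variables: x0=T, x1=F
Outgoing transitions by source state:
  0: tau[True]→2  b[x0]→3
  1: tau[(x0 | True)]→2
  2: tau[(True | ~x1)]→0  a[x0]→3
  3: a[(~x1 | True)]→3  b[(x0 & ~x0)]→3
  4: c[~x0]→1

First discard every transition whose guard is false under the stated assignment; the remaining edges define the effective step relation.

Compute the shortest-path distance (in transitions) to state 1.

Answer: UNREACHABLE

Trace:
Layered search for 1:
  Layer 0: {0}
  Layer 1: {2,3}
1 never appears.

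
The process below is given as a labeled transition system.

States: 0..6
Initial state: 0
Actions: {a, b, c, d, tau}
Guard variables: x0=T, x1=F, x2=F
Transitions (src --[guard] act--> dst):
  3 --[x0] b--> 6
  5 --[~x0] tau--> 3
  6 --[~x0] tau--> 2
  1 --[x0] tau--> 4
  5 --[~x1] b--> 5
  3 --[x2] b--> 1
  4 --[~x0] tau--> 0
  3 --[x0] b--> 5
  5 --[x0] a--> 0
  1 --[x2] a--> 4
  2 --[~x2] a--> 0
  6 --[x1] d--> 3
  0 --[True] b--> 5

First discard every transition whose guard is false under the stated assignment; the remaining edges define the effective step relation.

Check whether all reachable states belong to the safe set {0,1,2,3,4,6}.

Answer: INVARIANT VIOLATED at state 5

Working:
Inv-set: {0,1,2,3,4,6}
Reachable = {0,5}
  0: ✓
  5: VIOLATES
witness against invariant: b → 5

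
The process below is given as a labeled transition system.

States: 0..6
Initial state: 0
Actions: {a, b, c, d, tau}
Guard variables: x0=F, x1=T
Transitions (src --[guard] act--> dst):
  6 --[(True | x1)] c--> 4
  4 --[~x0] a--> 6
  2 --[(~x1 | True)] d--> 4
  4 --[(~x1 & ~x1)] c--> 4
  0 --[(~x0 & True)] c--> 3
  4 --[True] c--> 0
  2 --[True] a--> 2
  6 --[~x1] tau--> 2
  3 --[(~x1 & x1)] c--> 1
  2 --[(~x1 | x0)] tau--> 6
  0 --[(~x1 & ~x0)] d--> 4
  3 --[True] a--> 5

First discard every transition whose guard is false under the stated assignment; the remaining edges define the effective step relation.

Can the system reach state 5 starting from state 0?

Answer: REACHABLE

Working:
After dropping false guards: 7 live edges.
Layer 0: {0}
Layer 1: {3}  now seen {0,3}
Layer 2: {5}  now seen {0,3,5}
Reachable = {0,3,5}
witness 5: c·a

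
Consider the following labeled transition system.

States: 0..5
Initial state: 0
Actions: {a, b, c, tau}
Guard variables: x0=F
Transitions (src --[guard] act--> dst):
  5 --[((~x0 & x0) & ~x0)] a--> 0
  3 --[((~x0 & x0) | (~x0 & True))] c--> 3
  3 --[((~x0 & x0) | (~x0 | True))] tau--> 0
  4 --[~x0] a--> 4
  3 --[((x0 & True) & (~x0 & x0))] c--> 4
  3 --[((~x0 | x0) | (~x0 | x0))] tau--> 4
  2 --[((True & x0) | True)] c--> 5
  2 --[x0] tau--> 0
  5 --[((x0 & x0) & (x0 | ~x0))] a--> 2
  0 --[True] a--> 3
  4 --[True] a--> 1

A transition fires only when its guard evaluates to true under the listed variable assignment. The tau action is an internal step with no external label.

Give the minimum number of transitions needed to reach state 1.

BFS to 1:
  L0 = {0}
  L1 = {3}
  L2 = {4}
  L3 = {1}
1 enters at depth 3; path a·tau·a

Answer: 3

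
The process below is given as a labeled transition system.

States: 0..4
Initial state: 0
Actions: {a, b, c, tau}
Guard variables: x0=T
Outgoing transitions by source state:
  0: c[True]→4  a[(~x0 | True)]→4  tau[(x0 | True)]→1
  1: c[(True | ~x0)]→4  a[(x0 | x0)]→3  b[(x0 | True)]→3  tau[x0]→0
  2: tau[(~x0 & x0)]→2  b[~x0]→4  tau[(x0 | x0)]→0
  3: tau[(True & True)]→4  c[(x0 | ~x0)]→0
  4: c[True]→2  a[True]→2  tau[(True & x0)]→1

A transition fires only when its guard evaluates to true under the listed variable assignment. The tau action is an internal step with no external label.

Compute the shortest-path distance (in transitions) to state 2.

BFS to 2:
  depth 0: {0}
  depth 1: {1,4}
  depth 2: {2,3}
depth(2)=2, e.g. a·a

Answer: 2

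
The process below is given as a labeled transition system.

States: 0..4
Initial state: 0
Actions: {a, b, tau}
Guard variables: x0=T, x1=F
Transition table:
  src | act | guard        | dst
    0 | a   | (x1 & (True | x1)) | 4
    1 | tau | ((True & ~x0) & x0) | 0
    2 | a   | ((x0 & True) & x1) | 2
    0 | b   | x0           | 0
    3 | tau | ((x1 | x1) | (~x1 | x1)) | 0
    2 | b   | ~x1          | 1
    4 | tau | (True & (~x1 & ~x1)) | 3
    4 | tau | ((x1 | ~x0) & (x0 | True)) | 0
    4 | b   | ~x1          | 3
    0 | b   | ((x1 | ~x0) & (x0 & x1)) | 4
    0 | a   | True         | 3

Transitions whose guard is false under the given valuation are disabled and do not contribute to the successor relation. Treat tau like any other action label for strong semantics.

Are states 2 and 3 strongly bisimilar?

Answer: NOT BISIMILAR

Trace:
Compute ~ classes (split until stable):
  π0 = {{0,1,2,3,4}}
  π1 = {{0},{1},{2},{3},{4}}
stable after 2 split(s): 5 block(s)
[2]={2}  [3]={3}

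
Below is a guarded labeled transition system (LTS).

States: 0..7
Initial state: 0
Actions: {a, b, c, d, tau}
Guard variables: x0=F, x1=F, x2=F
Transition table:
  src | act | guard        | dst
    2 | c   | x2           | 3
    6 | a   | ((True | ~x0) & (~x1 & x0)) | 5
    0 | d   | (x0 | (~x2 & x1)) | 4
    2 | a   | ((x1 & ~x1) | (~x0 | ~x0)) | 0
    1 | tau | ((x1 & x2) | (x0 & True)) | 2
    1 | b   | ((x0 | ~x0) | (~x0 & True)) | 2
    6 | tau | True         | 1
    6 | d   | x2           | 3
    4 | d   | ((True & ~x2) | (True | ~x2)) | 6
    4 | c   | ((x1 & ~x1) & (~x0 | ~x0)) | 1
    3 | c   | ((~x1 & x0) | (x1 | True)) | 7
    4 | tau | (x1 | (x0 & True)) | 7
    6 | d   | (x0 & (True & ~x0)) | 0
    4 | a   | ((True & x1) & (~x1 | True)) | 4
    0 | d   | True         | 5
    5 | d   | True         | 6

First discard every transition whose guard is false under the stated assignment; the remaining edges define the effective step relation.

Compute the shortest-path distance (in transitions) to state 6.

Layered search for 6:
  depth 0: {0}
  depth 1: {5}
  depth 2: {6}
first hit 6 at d=2 via d·d

Answer: 2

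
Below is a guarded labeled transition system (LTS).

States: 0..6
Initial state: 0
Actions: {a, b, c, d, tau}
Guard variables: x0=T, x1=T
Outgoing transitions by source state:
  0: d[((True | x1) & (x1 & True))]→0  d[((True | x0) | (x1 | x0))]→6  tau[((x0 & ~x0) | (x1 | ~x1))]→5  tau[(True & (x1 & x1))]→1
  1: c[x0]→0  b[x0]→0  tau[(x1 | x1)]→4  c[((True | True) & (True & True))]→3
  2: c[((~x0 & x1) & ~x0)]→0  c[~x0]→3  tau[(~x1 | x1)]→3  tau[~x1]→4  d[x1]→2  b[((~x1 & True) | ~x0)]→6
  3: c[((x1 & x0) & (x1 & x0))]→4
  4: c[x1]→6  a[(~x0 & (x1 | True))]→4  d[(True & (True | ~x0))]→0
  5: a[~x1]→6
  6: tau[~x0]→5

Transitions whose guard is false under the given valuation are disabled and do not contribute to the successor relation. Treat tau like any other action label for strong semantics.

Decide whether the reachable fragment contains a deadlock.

Answer: DEADLOCK at state 5

Analysis:
Reach set: {0,1,3,4,5,6}
  0: d→0  d→6  tau→1  tau→5  [deg 4]
  1: b→0  c→0  c→3  tau→4  [deg 4]
  3: c→4  [deg 1]
  4: c→6  d→0  [deg 2]
  5: ∅  [STUCK]
  6: ∅  [STUCK]
trace reaching 5: tau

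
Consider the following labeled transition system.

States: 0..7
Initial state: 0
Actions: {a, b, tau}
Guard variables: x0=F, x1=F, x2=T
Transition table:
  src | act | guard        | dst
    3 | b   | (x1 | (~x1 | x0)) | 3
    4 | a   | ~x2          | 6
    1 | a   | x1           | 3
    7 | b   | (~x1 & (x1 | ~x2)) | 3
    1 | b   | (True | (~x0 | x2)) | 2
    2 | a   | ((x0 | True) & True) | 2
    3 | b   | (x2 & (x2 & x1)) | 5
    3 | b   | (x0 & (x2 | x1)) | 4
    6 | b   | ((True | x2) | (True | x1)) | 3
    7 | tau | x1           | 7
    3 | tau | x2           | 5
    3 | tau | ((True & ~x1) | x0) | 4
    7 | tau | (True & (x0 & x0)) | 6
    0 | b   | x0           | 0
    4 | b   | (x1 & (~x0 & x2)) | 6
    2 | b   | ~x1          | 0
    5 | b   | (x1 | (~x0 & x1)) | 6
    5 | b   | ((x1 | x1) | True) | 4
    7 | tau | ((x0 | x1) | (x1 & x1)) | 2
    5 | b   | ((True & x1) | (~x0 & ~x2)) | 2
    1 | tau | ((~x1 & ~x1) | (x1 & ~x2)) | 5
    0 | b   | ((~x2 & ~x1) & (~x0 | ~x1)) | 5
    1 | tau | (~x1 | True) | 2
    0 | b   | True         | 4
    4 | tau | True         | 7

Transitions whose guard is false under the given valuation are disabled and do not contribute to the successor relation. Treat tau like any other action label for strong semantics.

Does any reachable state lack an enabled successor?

Answer: DEADLOCK at state 7

Trace:
Reachable = {0,4,7}
  0: b→4  [1 out]
  4: tau→7  [1 out]
  7: ∅  [STUCK]
Path to 7: b·tau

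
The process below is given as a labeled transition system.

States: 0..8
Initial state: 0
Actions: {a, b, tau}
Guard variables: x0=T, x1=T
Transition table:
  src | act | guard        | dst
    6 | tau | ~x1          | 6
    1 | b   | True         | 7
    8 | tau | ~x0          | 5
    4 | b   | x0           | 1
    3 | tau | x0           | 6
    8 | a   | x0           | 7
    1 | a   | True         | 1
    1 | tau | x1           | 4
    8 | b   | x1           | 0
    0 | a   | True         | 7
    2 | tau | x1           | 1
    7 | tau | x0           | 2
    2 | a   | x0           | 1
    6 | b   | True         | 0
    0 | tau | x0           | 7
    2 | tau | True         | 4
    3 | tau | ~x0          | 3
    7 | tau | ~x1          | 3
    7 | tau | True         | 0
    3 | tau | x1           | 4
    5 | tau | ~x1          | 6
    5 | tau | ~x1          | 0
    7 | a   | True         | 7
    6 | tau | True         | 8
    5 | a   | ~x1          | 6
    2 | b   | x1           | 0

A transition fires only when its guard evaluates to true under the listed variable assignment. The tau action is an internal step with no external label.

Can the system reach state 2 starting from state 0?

Answer: REACHABLE

Analysis:
After dropping false guards: 19 live edges.
depth 0: {0}
depth 1: {7}  now seen {0,7}
depth 2: {2}  now seen {0,2,7}
depth 3: {1,4}  now seen {0,1,2,4,7}
Reachable = {0,1,2,4,7}
witness 2: a·tau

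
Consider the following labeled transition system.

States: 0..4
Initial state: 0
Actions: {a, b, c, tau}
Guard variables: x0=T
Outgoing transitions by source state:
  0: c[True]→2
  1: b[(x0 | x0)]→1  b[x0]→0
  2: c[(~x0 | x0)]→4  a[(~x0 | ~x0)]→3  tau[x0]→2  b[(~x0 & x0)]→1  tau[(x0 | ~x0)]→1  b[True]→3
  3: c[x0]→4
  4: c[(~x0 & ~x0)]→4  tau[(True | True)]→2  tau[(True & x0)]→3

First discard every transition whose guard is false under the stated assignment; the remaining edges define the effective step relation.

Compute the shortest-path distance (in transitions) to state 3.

Layered search for 3:
  L0 = {0}
  L1 = {2}
  L2 = {1,3,4}
3 enters at depth 2; path c·b

Answer: 2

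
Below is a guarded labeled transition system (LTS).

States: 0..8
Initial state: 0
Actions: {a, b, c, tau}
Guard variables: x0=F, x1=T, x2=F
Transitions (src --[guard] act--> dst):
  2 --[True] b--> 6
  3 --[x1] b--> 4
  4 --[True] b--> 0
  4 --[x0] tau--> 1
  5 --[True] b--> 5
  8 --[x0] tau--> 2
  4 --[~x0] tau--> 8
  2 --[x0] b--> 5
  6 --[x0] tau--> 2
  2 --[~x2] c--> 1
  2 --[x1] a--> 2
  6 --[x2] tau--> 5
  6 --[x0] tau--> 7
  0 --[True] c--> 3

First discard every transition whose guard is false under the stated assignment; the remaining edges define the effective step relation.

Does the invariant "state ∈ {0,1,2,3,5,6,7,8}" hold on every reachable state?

Safe = {0,1,2,3,5,6,7,8}
Reach set: {0,3,4,8}
  0: ✓
  3: ✓
  4: VIOLATES
  8: ✓
counterexample path to 4: c·b

Answer: INVARIANT VIOLATED at state 4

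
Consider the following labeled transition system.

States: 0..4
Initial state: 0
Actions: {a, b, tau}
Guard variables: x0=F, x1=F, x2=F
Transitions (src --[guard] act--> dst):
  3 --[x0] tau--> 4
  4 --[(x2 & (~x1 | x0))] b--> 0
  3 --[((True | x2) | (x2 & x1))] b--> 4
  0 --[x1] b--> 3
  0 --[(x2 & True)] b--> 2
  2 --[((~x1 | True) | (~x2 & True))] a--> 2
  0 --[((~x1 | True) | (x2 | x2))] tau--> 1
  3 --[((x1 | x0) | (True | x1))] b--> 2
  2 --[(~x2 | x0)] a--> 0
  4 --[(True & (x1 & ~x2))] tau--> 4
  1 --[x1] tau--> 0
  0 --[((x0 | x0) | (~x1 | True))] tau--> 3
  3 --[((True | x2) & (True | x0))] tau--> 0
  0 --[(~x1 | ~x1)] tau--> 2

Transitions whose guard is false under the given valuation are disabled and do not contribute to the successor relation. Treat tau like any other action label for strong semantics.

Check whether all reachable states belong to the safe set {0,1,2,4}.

Safe = {0,1,2,4}
Reachable = {0,1,2,3,4}
  0: safe
  1: safe
  2: safe
  3: outside
  4: safe
reach 3 via tau — violates

Answer: INVARIANT VIOLATED at state 3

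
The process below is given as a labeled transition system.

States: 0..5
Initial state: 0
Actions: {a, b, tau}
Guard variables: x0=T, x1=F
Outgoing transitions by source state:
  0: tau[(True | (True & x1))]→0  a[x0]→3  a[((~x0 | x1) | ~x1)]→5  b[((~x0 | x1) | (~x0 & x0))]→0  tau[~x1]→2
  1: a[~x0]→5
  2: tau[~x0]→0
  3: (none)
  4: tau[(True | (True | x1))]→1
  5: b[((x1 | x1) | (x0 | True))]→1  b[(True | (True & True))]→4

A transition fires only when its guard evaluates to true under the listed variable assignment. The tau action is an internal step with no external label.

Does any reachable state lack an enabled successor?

Answer: DEADLOCK at state 1

Analysis:
Reachable = {0,1,2,3,4,5}
  0: a→3  a→5  tau→0  tau→2  [deg 4]
  1: ∅  [no exit]
  2: ∅  [no exit]
  3: ∅  [no exit]
  4: tau→1  [deg 1]
  5: b→1  b→4  [deg 2]
Path to 1: a·b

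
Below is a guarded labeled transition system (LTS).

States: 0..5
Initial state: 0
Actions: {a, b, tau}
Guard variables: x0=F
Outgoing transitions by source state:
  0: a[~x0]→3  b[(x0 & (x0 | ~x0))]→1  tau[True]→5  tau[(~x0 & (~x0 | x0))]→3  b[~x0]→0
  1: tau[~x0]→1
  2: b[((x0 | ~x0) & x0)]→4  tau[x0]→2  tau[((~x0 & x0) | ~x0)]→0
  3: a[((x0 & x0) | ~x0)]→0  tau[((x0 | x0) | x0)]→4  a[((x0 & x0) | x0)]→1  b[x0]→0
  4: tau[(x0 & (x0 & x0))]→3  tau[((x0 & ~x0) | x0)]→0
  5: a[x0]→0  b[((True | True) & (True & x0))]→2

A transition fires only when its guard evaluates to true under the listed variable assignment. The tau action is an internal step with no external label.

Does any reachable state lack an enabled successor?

Reachable = {0,3,5}
  0: a→3  b→0  tau→3  tau→5  [4 out]
  3: a→0  [1 out]
  5: ∅  [no exit]
Path to 5: tau

Answer: DEADLOCK at state 5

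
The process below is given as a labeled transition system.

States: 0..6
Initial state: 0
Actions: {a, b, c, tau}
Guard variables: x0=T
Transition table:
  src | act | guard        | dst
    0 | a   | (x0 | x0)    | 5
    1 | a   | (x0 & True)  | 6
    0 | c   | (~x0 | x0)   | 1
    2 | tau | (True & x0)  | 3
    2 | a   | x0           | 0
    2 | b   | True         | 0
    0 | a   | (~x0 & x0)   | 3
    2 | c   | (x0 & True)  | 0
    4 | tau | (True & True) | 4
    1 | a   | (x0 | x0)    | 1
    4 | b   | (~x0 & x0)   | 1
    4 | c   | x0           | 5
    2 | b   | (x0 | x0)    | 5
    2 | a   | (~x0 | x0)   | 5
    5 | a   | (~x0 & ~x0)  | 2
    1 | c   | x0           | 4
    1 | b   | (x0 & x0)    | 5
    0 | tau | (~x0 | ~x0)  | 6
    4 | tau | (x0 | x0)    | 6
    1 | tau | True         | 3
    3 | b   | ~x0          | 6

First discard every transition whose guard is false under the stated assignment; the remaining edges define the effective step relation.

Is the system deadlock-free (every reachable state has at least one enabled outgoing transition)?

Answer: DEADLOCK at state 3

Working:
R = {0,1,3,4,5,6}
  0: a→5  c→1  [deg 2]
  1: a→1  a→6  b→5  c→4  tau→3  [deg 5]
  3: ∅  [STUCK]
  4: c→5  tau→4  tau→6  [deg 3]
  5: ∅  [STUCK]
  6: ∅  [STUCK]
witness 3: c·tau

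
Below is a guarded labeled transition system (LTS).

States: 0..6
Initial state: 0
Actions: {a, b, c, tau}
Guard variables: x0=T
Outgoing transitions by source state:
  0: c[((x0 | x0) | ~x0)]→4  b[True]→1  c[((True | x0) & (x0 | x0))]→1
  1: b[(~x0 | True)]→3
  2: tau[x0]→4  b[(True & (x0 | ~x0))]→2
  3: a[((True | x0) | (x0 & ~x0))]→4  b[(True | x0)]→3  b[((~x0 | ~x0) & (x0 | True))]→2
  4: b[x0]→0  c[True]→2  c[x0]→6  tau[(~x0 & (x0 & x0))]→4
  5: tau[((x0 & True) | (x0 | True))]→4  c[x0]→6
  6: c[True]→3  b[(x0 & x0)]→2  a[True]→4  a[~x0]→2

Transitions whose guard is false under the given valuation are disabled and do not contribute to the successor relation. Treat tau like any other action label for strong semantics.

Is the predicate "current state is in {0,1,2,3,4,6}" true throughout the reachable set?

Allowed set {0,1,2,3,4,6}
Reach set: {0,1,2,3,4,6}
  0: safe
  1: safe
  2: safe
  3: safe
  4: safe
  6: safe

Answer: INVARIANT HOLDS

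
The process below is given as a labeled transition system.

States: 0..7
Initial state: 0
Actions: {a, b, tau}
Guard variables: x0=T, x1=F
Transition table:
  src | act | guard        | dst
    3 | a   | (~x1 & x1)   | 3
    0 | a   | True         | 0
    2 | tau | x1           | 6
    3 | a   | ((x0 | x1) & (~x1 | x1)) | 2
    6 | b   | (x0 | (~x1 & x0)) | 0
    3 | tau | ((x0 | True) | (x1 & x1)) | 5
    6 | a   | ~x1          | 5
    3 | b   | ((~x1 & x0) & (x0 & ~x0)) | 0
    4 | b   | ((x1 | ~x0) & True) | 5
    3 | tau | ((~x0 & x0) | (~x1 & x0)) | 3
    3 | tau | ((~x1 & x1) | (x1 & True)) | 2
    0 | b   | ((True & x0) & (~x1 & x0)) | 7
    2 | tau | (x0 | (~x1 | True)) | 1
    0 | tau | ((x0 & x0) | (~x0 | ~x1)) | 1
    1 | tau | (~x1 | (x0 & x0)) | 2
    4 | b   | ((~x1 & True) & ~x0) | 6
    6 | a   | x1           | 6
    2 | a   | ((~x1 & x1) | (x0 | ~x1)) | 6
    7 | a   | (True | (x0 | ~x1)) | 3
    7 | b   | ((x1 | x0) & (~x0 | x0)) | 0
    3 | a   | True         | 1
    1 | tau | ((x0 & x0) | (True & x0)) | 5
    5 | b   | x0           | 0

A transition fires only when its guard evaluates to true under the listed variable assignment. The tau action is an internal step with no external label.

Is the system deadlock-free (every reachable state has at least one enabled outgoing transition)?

Answer: DEADLOCK-FREE

Trace:
Reachable = {0,1,2,3,5,6,7}
  0: a→0  b→7  tau→1  [3 exit(s)]
  1: tau→2  tau→5  [2 exit(s)]
  2: a→6  tau→1  [2 exit(s)]
  3: a→1  a→2  tau→3  tau→5  [4 exit(s)]
  5: b→0  [1 exit(s)]
  6: a→5  b→0  [2 exit(s)]
  7: a→3  b→0  [2 exit(s)]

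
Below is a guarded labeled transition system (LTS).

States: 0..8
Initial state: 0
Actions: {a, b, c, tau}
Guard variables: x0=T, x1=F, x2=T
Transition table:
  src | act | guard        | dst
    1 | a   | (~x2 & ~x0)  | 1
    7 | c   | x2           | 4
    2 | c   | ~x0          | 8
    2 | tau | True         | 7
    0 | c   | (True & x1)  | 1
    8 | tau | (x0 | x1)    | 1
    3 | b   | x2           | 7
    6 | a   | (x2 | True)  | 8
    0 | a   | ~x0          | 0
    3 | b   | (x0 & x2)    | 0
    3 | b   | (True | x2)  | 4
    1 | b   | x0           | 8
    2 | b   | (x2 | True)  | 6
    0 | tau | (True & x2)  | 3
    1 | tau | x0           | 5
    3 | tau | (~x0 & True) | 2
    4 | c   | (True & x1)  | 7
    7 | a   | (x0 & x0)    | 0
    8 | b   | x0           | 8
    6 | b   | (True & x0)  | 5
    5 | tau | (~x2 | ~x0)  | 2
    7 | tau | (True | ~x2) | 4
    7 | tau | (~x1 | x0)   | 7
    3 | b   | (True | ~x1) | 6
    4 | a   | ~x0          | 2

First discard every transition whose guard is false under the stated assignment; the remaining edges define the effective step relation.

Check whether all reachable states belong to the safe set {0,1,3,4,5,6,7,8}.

Answer: INVARIANT HOLDS

Analysis:
Inv-set: {0,1,3,4,5,6,7,8}
Reach set: {0,1,3,4,5,6,7,8}
  0: safe
  1: safe
  3: safe
  4: safe
  5: safe
  6: safe
  7: safe
  8: safe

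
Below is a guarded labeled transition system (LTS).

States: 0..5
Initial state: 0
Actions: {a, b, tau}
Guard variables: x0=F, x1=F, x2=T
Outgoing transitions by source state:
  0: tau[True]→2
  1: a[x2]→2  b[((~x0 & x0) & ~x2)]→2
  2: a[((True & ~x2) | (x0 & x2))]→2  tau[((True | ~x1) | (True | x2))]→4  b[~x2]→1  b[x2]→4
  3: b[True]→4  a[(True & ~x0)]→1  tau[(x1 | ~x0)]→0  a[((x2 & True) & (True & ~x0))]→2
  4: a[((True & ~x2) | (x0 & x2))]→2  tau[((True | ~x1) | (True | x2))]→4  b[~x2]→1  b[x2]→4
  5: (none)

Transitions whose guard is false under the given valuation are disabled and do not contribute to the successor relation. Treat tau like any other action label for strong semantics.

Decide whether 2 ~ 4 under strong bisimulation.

Refine partition for ~:
  π0 = {{0,1,2,3,4,5}}
  π1 = {{0},{1},{2,4},{3},{5}}
Fixed point at round 2; 5 class(es).
2∈{2,4}, 4∈{2,4}

Answer: BISIMILAR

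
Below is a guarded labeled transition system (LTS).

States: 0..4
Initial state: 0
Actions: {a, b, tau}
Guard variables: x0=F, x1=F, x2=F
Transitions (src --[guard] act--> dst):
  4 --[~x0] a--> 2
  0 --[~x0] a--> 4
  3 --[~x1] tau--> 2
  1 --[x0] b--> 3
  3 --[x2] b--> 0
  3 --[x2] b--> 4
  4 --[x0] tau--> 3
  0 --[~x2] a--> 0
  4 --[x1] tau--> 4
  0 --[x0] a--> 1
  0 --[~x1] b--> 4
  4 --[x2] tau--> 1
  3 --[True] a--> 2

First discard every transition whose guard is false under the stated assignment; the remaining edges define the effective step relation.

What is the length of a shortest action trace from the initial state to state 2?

Answer: 2

Analysis:
BFS to 2:
  Layer 0: {0}
  Layer 1: {4}
  Layer 2: {2}
depth(2)=2, e.g. a·a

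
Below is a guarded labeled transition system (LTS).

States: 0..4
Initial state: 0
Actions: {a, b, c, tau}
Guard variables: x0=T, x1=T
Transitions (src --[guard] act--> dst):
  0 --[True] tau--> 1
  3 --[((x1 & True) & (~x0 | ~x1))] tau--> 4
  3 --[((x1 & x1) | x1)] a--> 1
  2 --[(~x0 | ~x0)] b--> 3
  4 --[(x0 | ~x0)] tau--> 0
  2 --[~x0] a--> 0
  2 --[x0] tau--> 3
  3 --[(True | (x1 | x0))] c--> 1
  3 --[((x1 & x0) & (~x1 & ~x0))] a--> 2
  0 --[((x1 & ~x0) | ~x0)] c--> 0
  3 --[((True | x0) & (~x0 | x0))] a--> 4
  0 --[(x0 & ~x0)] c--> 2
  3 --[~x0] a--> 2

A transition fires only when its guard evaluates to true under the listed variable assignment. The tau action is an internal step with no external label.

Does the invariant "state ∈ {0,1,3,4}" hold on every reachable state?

Safe = {0,1,3,4}
R = {0,1}
  0: ✓
  1: ✓

Answer: INVARIANT HOLDS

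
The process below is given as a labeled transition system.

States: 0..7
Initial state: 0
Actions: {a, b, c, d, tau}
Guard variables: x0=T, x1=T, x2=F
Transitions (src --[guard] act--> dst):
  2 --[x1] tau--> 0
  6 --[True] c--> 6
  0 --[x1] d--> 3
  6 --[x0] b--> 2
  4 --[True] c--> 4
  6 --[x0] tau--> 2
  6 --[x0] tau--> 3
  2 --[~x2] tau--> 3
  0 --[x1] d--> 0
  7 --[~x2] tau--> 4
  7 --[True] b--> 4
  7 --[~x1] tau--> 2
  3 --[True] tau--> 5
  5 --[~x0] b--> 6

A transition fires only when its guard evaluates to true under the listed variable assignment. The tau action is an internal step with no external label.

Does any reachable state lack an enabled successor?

Reach set: {0,3,5}
  0: d→0  d→3  [2 out]
  3: tau→5  [1 out]
  5: ∅  [no exit]
Path to 5: d·tau

Answer: DEADLOCK at state 5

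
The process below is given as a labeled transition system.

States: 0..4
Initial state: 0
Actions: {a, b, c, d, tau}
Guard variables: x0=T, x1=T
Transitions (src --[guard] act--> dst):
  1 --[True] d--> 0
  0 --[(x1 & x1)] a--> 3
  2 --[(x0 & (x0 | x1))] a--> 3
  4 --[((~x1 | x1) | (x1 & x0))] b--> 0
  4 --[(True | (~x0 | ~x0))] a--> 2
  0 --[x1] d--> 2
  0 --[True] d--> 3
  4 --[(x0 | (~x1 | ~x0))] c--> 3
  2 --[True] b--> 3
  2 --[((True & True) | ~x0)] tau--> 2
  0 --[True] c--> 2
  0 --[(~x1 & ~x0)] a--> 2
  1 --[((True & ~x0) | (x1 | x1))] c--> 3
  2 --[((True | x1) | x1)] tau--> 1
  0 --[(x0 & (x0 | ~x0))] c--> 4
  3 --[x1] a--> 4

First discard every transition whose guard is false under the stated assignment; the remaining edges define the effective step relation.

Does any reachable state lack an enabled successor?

Reach set: {0,1,2,3,4}
  0: a→3  c→2  c→4  d→2  d→3  [deg 5]
  1: c→3  d→0  [deg 2]
  2: a→3  b→3  tau→1  tau→2  [deg 4]
  3: a→4  [deg 1]
  4: a→2  b→0  c→3  [deg 3]

Answer: DEADLOCK-FREE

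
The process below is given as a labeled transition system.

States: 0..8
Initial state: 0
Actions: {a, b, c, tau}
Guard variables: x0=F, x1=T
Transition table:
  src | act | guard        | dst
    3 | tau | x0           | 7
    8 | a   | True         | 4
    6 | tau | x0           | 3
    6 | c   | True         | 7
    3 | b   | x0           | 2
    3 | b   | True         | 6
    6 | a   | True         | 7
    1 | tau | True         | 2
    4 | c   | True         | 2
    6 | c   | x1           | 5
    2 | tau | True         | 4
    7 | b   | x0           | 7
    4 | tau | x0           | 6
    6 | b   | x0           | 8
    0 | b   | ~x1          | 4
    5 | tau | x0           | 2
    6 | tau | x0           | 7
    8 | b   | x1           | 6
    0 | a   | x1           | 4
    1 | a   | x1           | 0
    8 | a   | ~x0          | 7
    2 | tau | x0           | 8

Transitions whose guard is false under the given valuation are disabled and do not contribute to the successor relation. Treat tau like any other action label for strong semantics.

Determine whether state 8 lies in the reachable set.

12 transition(s) survive guard evaluation.
Layer 0: {0}
Layer 1: {4}  now seen {0,4}
Layer 2: {2}  now seen {0,2,4}
R = {0,2,4}

Answer: UNREACHABLE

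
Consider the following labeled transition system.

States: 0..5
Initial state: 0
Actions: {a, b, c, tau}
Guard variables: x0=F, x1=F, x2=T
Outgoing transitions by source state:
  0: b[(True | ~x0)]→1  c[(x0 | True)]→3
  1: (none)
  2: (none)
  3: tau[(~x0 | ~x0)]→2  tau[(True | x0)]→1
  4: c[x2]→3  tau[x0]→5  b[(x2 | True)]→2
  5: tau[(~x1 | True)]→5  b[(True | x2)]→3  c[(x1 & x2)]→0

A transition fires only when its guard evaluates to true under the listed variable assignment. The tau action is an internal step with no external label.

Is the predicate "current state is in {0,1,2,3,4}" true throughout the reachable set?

Allowed set {0,1,2,3,4}
Reach set: {0,1,2,3}
  0: safe
  1: safe
  2: safe
  3: safe

Answer: INVARIANT HOLDS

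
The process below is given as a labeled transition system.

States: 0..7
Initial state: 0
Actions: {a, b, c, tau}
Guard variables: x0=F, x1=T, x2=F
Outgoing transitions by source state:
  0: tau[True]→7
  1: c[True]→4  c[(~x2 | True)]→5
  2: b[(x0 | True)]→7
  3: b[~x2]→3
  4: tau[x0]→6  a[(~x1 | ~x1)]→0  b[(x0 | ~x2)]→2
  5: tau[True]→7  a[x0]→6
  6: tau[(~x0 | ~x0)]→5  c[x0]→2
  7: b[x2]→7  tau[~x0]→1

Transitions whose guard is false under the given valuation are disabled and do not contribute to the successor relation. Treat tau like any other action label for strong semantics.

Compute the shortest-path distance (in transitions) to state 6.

BFS to 6:
  L0 = {0}
  L1 = {7}
  L2 = {1}
  L3 = {4,5}
  L4 = {2}
6 never appears.

Answer: UNREACHABLE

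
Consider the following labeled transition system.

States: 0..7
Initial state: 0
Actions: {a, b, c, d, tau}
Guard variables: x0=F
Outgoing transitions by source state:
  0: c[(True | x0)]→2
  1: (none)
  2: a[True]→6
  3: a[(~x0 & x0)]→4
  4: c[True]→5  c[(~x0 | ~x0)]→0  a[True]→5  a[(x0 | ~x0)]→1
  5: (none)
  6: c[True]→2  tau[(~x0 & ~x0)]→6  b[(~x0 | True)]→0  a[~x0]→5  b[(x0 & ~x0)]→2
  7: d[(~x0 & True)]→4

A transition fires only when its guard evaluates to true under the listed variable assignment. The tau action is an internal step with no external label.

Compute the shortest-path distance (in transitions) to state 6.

BFS to 6:
  L0 = {0}
  L1 = {2}
  L2 = {6}
first hit 6 at d=2 via c·a

Answer: 2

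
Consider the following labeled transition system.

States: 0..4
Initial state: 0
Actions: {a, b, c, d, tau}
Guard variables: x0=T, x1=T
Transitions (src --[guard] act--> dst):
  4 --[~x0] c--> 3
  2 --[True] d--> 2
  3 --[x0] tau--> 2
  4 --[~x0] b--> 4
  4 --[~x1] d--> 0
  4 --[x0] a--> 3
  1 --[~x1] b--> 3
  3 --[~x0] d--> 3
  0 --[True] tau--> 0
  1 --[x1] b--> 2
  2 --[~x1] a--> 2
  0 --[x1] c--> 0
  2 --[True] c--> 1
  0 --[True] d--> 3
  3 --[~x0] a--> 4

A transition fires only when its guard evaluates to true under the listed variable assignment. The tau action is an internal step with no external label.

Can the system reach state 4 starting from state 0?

Answer: UNREACHABLE

Working:
Guard filter leaves 8 enabled edge(s).
L0 = {0}
L1 = {3}  now seen {0,3}
L2 = {2}  now seen {0,2,3}
L3 = {1}  now seen {0,1,2,3}
R = {0,1,2,3}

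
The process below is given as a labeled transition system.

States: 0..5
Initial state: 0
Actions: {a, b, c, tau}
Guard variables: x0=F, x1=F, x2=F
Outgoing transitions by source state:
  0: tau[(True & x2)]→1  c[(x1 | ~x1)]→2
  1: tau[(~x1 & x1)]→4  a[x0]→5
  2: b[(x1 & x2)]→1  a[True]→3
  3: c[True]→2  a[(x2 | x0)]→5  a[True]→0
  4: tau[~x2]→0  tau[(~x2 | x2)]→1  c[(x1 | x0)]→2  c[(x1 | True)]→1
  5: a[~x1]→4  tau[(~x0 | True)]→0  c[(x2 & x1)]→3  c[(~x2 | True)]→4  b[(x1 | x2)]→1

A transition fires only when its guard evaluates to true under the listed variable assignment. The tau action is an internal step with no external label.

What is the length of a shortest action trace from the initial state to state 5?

Layered search for 5:
  Layer 0: {0}
  Layer 1: {2}
  Layer 2: {3}
5 never appears.

Answer: UNREACHABLE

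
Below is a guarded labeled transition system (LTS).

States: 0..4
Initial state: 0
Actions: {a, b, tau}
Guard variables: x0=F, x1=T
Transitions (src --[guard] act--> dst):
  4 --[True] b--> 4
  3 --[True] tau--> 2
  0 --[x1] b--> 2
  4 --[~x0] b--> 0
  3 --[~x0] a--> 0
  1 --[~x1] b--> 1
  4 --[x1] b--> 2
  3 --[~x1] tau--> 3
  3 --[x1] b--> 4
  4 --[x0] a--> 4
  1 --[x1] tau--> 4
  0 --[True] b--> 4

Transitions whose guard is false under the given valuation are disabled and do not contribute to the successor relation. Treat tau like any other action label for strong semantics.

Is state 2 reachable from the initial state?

After dropping false guards: 9 live edges.
depth 0: {0}
depth 1: {2,4}  total {0,2,4}
Reach set: {0,2,4}
trace reaching 2: b

Answer: REACHABLE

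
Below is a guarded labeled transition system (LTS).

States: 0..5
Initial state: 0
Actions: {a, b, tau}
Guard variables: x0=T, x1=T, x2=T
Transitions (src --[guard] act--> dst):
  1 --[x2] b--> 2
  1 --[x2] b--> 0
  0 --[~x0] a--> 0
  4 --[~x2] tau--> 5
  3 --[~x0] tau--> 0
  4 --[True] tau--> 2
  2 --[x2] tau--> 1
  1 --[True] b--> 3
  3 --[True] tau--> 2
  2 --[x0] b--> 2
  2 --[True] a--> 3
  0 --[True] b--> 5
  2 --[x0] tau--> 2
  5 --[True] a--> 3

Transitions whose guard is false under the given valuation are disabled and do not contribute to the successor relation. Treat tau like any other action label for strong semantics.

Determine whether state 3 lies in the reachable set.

Answer: REACHABLE

Analysis:
Guard filter leaves 11 enabled edge(s).
depth 0: {0}
depth 1: {5}  total {0,5}
depth 2: {3}  total {0,3,5}
depth 3: {2}  total {0,2,3,5}
depth 4: {1}  total {0,1,2,3,5}
Reach set: {0,1,2,3,5}
trace reaching 3: b·a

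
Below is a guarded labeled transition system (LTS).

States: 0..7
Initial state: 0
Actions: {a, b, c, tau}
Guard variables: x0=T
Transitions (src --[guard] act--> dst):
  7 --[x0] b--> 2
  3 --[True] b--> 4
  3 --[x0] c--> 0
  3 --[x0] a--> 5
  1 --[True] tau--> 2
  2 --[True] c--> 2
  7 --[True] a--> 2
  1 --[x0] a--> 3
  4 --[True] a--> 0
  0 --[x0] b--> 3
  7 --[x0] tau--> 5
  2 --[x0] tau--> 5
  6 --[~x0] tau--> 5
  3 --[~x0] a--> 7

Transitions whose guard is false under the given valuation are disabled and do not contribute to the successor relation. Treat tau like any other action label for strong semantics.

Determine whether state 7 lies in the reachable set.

Answer: UNREACHABLE

Trace:
After dropping false guards: 12 live edges.
depth 0: {0}
depth 1: {3}  total {0,3}
depth 2: {4,5}  total {0,3,4,5}
Reachable = {0,3,4,5}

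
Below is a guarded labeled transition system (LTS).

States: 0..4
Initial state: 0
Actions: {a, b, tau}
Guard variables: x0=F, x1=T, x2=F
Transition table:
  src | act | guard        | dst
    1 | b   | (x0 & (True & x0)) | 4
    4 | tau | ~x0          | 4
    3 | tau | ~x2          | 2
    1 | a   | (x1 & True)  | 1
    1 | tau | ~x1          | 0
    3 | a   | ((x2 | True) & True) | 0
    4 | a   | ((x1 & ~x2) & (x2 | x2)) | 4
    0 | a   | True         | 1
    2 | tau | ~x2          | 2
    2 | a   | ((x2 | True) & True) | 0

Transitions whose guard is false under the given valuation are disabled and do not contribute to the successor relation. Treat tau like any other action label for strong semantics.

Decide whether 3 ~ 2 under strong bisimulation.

Answer: BISIMILAR

Trace:
Compute ~ classes (split until stable):
  round 0: {{0,1,2,3,4}}
  round 1: {{0,1},{2,3},{4}}
Fixed point at round 2; 3 class(es).
class of 3: {2,3}; class of 2: {2,3}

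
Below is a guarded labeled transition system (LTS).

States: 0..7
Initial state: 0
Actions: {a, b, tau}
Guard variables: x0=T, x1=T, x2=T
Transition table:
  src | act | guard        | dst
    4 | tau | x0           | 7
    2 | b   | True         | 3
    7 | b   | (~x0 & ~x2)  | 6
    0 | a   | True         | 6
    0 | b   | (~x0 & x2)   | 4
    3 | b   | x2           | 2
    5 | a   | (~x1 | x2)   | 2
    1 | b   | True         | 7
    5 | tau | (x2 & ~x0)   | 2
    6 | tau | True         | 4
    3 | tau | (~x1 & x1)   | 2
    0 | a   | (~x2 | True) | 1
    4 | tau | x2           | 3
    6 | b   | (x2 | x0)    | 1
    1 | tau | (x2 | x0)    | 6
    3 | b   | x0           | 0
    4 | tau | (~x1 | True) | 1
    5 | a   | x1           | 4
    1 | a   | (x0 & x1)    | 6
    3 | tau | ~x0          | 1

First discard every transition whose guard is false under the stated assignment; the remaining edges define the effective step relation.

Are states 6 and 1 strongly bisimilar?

Answer: NOT BISIMILAR

Analysis:
Compute ~ classes (split until stable):
  π0 = {{0,1,2,3,4,5,6,7}}
  π1 = {{0,5},{1},{2,3},{4},{6},{7}}
  π2 = {{0},{1},{2},{3},{4},{5},{6},{7}}
Fixed point at round 3; 8 class(es).
[6]={6}  [1]={1}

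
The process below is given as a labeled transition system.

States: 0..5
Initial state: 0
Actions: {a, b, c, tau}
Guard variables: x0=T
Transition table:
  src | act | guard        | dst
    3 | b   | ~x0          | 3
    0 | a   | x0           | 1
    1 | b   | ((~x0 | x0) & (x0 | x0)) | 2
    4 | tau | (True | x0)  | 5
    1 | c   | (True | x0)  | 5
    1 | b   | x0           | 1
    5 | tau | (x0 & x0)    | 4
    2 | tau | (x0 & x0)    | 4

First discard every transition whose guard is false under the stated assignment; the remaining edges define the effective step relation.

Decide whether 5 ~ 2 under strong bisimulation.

Refine partition for ~:
  round 0: {{0,1,2,3,4,5}}
  round 1: {{0},{1},{2,4,5},{3}}
4 equivalence class(es) (converged in 2)
5∈{2,4,5}, 2∈{2,4,5}

Answer: BISIMILAR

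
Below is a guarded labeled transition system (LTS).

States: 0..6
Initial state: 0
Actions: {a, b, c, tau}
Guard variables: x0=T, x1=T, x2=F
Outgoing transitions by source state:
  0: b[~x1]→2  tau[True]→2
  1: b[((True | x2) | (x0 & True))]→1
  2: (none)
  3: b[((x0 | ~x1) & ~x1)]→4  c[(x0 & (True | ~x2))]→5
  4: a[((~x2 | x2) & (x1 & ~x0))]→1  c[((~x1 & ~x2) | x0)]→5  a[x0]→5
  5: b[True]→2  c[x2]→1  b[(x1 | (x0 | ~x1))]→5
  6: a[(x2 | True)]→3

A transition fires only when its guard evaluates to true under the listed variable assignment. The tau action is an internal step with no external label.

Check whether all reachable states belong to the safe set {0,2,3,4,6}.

Inv-set: {0,2,3,4,6}
R = {0,2}
  0: safe
  2: safe

Answer: INVARIANT HOLDS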